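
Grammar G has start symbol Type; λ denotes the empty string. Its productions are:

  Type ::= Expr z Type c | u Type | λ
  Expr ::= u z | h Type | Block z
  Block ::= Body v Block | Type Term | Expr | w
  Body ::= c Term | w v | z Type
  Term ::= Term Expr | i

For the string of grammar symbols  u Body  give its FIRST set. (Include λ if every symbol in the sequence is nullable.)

{ u }

u is a terminal; add {u} and stop.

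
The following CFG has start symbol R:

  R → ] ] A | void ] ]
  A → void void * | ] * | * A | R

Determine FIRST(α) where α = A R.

{ *, ], void }

Add FIRST(A) = { *, ], void }; A is not nullable, stop.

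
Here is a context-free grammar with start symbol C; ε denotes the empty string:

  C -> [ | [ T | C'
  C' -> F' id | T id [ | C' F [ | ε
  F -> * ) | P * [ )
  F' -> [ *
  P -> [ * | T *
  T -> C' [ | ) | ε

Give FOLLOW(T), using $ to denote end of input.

{ $, *, id }

In C -> [ T: T is at the end, add FOLLOW(C) = { $ }.
In C' -> T id [: add FIRST(id [) = { id }.
In P -> T *: add FIRST(*) = { * }.
Union: FOLLOW(T) = { $, *, id }.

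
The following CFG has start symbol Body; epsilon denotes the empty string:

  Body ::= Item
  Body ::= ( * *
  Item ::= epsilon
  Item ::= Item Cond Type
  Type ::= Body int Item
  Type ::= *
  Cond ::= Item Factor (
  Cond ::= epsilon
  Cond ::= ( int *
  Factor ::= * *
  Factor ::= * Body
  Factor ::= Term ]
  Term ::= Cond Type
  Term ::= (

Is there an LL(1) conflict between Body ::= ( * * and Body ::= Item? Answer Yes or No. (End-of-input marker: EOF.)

FIRST(( * *) = { ( } and FIRST(Item) = { (, *, int, epsilon }.
Both contain (, so the two alternatives are not disjoint — LL(1) conflict.

Yes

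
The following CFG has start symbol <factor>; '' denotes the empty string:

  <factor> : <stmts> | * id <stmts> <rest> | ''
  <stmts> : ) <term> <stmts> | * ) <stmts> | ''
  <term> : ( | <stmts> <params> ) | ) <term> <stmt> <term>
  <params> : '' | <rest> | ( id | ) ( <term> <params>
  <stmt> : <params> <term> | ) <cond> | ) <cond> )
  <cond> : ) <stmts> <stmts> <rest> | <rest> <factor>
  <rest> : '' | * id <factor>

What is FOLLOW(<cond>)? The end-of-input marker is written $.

In <stmt> : ) <cond>: <cond> is at the end, add FOLLOW(<stmt>) = { (, ), * }.
In <stmt> : ) <cond> ): add FIRST()) = { ) }.
Union: FOLLOW(<cond>) = { (, ), * }.

{ (, ), * }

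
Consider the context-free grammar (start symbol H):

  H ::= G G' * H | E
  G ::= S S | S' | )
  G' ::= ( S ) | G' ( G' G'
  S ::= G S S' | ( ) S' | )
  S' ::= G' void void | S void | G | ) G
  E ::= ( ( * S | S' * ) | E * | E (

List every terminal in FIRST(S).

{ (, ) }

From S ::= G S S': add FIRST(G) = { (, ) }.
S ::= ( ) S' contributes {(}.
S ::= ) contributes {)}.
Union: FIRST(S) = { (, ) }.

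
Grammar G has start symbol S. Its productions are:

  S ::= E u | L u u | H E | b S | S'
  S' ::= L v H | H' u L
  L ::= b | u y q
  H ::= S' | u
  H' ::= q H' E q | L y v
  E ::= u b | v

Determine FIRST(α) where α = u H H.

{ u }

u is a terminal; add {u} and stop.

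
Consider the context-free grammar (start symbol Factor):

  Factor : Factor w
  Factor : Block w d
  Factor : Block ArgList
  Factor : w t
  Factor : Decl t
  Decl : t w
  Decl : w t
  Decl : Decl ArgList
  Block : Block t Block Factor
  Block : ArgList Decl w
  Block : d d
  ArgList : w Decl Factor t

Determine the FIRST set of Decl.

{ t, w }

Decl : t w contributes {t}.
Decl : w t contributes {w}.
From Decl : Decl ArgList: add FIRST(Decl) = { t, w }.
Union: FIRST(Decl) = { t, w }.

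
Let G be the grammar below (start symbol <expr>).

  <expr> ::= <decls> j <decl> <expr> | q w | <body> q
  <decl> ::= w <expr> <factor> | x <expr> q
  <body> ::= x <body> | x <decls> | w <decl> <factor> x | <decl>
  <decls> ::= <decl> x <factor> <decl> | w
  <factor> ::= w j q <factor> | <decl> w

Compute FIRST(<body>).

<body> ::= x <body> contributes {x}.
<body> ::= x <decls> contributes {x}.
<body> ::= w <decl> <factor> x contributes {w}.
From <body> ::= <decl>: add FIRST(<decl>) = { w, x }.
Union: FIRST(<body>) = { w, x }.

{ w, x }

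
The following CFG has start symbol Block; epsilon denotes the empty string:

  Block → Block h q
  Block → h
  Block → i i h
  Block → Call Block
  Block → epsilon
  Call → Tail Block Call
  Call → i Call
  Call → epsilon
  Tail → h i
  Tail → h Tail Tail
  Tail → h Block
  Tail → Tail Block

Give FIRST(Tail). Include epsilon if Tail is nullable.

Tail → h i contributes {h}.
Tail → h Tail Tail contributes {h}.
Tail → h Block contributes {h}.
From Tail → Tail Block: add FIRST(Tail) = { h }.
Union: FIRST(Tail) = { h }.

{ h }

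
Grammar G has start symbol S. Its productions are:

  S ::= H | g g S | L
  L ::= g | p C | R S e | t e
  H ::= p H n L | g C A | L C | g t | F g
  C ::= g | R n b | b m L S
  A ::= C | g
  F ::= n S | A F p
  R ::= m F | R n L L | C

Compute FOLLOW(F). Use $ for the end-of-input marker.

In H ::= F g: add FIRST(g) = { g }.
In F ::= A F p: add FIRST(p) = { p }.
In R ::= m F: F is at the end, add FOLLOW(R) = { b, g, m, n, p, t }.
Union: FOLLOW(F) = { b, g, m, n, p, t }.

{ b, g, m, n, p, t }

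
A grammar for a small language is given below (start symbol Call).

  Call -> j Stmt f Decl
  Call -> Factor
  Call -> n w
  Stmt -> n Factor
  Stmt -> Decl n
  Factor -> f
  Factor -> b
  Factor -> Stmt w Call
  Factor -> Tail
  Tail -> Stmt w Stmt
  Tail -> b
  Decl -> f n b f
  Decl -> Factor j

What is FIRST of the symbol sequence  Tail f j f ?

{ b, f, n }

Add FIRST(Tail) = { b, f, n }; Tail is not nullable, stop.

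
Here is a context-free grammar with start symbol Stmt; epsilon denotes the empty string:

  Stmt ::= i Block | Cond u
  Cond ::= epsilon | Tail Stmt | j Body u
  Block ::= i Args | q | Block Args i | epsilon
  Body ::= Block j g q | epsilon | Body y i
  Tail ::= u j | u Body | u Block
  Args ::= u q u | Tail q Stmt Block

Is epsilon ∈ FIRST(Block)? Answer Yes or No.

Block has an epsilon-production, so Block ⇒ epsilon.

Yes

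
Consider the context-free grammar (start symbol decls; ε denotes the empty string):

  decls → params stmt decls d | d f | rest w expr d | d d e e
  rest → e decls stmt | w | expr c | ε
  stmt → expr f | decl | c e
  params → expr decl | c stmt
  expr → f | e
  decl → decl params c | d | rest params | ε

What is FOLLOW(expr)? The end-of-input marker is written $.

{ c, d, e, f, w }

In decls → rest w expr d: add FIRST(d) = { d }.
In rest → expr c: add FIRST(c) = { c }.
In stmt → expr f: add FIRST(f) = { f }.
In params → expr decl: add FIRST(decl)\{ε} = { c, d, e, f, w }.
  Since decl is nullable, also add FOLLOW(params) = { c, d, e, f, w }.
Union: FOLLOW(expr) = { c, d, e, f, w }.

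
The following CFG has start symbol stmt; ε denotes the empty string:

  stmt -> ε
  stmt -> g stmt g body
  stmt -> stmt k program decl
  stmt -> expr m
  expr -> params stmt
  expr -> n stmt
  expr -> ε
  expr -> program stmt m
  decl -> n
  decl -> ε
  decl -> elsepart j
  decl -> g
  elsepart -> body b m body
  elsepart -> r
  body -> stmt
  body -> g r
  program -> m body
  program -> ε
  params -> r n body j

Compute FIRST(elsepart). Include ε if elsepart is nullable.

From elsepart -> body b m body: body nullable, take FIRST(body) ∪ {b} = { b, g, k, m, n, r }.
elsepart -> r contributes {r}.
Union: FIRST(elsepart) = { b, g, k, m, n, r }.

{ b, g, k, m, n, r }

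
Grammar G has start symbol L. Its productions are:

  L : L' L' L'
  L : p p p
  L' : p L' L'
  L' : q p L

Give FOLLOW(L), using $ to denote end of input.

L is the start symbol, so $ ∈ FOLLOW(L).
In L' : q p L: L is at the end, add FOLLOW(L') = { $, p, q }.
Union: FOLLOW(L) = { $, p, q }.

{ $, p, q }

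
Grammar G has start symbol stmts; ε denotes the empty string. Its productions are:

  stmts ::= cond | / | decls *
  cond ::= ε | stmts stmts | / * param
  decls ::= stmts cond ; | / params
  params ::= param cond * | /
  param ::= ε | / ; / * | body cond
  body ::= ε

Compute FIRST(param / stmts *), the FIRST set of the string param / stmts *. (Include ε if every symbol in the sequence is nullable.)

{ /, ; }

Add FIRST(param)\{ε} = { /, ; }; param is nullable, continue.
/ is a terminal; add {/} and stop.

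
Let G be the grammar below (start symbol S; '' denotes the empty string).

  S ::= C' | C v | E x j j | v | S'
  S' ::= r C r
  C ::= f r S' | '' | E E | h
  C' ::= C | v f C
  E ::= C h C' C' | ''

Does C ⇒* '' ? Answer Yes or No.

C has an ''-production, so C ⇒ ''.

Yes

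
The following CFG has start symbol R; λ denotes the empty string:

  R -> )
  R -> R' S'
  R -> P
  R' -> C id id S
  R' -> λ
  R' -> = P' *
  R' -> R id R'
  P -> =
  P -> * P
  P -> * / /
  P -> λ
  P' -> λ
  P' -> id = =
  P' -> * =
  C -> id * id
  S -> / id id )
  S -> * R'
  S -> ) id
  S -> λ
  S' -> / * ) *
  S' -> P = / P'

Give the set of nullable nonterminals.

{ P, P', R, R', S }

Directly nullable (have an λ-production): R', P, P', S.
R -> P with every symbol nullable, so R is nullable.
No other nonterminal has a production whose RHS symbols are all nullable.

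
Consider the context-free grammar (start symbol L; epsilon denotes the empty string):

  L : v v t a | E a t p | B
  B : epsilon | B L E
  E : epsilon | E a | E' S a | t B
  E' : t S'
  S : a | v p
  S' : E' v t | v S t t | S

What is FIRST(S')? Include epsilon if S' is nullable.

From S' : E' v t: add FIRST(E') = { t }.
S' : v S t t contributes {v}.
From S' : S: add FIRST(S) = { a, v }.
Union: FIRST(S') = { a, t, v }.

{ a, t, v }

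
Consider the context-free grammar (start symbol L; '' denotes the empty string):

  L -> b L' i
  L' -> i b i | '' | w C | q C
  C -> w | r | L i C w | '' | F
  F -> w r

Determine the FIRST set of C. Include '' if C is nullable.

C -> w contributes {w}.
C -> r contributes {r}.
From C -> L i C w: add FIRST(L) = { b }.
C -> '' contributes ''.
From C -> F: add FIRST(F) = { w }.
Union: FIRST(C) = { b, r, w, '' }.

{ b, r, w, '' }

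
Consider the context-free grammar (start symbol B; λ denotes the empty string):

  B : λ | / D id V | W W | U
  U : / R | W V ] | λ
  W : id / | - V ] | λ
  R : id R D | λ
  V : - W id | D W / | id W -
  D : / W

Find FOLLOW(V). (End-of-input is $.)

{ $, ] }

In B : / D id V: V is at the end, add FOLLOW(B) = { $ }.
In U : W V ]: add FIRST(]) = { ] }.
In W : - V ]: add FIRST(]) = { ] }.
Union: FOLLOW(V) = { $, ] }.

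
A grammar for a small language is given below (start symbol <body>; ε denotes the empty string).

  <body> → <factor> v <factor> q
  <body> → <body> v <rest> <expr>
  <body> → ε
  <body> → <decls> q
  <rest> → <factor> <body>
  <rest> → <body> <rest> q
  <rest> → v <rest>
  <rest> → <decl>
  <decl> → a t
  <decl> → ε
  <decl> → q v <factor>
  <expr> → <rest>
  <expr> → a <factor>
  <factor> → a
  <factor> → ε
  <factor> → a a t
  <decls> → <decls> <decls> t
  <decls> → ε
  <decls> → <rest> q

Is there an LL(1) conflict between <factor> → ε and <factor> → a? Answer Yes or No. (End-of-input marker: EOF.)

FIRST(ε) = { ε } and FIRST(a) = { a }.
The first alternative is nullable and FOLLOW(<factor>) = { EOF, a, q, t, v } shares a with FIRST of the second — conflict.

Yes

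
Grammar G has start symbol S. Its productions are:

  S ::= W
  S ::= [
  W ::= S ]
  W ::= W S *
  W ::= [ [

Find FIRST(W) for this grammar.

{ [ }

From W ::= S ]: add FIRST(S) = { [ }.
From W ::= W S *: add FIRST(W) = { [ }.
W ::= [ [ contributes {[}.
Union: FIRST(W) = { [ }.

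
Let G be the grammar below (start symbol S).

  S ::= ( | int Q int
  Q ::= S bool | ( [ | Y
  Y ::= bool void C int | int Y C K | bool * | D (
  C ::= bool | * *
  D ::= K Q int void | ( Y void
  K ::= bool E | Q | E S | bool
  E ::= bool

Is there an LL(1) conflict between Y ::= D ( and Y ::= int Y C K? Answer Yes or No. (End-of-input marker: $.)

FIRST(D () = { (, bool, int } and FIRST(int Y C K) = { int }.
Both contain int, so the two alternatives are not disjoint — LL(1) conflict.

Yes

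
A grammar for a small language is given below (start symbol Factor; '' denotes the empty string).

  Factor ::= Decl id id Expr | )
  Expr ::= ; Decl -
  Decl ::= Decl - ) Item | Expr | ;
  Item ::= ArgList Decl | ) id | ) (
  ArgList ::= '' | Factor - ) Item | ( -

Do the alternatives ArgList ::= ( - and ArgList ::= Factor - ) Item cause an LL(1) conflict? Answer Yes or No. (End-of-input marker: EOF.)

FIRST(( -) = { ( } and FIRST(Factor - ) Item) = { ), ; }.
The FIRST sets are disjoint and neither alternative is nullable — no conflict.

No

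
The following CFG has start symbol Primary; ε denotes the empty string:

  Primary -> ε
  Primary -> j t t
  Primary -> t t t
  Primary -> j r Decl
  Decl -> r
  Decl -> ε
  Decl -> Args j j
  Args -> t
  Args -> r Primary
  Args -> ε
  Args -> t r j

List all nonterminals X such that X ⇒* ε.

Directly nullable (have an ε-production): Primary, Decl, Args.

{ Args, Decl, Primary }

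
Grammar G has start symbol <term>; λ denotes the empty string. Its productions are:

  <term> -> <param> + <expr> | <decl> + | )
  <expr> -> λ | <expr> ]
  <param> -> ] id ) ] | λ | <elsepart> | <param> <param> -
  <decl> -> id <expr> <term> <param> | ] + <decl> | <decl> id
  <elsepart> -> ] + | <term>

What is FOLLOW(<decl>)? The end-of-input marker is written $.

In <term> -> <decl> +: add FIRST(+) = { + }.
In <decl> -> ] + <decl>: <decl> is at the end, add FOLLOW(<decl>) = { +, id }.
In <decl> -> <decl> id: add FIRST(id) = { id }.
Union: FOLLOW(<decl>) = { +, id }.

{ +, id }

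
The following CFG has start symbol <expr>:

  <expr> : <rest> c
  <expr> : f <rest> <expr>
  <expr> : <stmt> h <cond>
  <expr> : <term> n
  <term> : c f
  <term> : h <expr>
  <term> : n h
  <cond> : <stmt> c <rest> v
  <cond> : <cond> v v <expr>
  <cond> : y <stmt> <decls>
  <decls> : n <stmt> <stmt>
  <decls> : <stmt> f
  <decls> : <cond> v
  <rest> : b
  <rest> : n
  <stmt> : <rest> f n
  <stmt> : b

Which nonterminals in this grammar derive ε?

{ } (none)

No nonterminal has an empty production or an RHS whose symbols are all nullable.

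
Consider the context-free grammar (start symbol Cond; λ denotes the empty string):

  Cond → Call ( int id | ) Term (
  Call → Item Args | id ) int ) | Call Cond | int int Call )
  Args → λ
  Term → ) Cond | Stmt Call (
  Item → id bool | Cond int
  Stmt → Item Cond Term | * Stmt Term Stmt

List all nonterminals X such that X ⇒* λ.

Directly nullable (have an λ-production): Args.
No other nonterminal has a production whose RHS symbols are all nullable.

{ Args }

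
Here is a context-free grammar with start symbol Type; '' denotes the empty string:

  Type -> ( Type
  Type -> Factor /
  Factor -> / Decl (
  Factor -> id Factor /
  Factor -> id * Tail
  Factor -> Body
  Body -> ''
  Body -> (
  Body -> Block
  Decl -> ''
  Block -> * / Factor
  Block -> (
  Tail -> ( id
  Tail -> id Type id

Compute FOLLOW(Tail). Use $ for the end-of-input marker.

{ / }

In Factor -> id * Tail: Tail is at the end, add FOLLOW(Factor) = { / }.
Union: FOLLOW(Tail) = { / }.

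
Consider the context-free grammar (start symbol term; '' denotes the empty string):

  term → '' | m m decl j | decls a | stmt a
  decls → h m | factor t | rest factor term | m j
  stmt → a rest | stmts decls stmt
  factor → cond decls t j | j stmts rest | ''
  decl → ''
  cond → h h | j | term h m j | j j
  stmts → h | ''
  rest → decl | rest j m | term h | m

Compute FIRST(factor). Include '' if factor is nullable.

From factor → cond decls t j: add FIRST(cond) = { a, h, j, m, t }.
factor → j stmts rest contributes {j}.
factor → '' contributes ''.
Union: FIRST(factor) = { a, h, j, m, t, '' }.

{ a, h, j, m, t, '' }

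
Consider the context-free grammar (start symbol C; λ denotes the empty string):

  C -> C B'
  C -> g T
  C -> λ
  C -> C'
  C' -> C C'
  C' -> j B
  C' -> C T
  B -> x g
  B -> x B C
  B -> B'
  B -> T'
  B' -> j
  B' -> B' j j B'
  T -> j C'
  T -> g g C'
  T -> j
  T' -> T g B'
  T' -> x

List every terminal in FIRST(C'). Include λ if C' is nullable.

{ g, j }

From C' -> C C': C nullable, take FIRST(C) ∪ FIRST(C') = { g, j }.
C' -> j B contributes {j}.
From C' -> C T: C nullable, take FIRST(C) ∪ FIRST(T) = { g, j }.
Union: FIRST(C') = { g, j }.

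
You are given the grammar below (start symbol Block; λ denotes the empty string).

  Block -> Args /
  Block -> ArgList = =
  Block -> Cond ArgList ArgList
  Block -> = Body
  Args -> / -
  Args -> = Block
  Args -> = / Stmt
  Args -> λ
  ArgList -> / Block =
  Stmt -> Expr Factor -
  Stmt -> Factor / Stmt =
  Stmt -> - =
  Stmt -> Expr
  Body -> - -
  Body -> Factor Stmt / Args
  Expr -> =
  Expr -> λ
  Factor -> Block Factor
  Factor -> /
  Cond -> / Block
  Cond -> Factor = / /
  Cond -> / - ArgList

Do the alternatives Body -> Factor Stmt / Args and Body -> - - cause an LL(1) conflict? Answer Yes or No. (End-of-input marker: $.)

No

FIRST(Factor Stmt / Args) = { /, = } and FIRST(- -) = { - }.
The FIRST sets are disjoint and neither alternative is nullable — no conflict.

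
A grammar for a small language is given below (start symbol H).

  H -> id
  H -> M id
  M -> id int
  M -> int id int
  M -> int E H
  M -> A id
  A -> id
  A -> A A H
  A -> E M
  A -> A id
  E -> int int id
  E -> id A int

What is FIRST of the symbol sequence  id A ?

id is a terminal; add {id} and stop.

{ id }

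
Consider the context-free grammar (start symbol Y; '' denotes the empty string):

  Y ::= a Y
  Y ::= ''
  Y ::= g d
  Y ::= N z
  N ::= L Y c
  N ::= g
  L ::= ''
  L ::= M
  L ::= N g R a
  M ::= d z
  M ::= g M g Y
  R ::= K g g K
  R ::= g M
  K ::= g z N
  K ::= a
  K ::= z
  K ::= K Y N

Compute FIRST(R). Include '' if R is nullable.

From R ::= K g g K: add FIRST(K) = { a, g, z }.
R ::= g M contributes {g}.
Union: FIRST(R) = { a, g, z }.

{ a, g, z }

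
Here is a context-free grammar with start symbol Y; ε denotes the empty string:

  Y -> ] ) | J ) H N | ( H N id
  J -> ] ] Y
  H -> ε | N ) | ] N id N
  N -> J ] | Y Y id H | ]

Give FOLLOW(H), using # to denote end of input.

{ #, (, ), ], id }

In Y -> J ) H N: add FIRST(N) = { (, ] }.
In Y -> ( H N id: add FIRST(N id) = { (, ] }.
In N -> Y Y id H: H is at the end, add FOLLOW(N) = { #, (, ), ], id }.
Union: FOLLOW(H) = { #, (, ), ], id }.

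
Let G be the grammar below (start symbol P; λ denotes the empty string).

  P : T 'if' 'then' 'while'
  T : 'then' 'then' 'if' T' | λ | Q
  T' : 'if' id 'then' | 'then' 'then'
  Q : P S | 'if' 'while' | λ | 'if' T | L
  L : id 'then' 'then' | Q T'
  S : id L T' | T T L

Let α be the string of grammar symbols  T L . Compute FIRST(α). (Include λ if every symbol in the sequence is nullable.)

{ 'if', 'then', id }

Add FIRST(T)\{λ} = { 'if', 'then', id }; T is nullable, continue.
Add FIRST(L) = { 'if', 'then', id }; L is not nullable, stop.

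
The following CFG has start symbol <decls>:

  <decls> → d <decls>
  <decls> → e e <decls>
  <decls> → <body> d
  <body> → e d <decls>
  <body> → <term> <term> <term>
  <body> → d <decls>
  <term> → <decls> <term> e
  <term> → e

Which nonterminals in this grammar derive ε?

No nonterminal has an empty production or an RHS whose symbols are all nullable.

{ } (none)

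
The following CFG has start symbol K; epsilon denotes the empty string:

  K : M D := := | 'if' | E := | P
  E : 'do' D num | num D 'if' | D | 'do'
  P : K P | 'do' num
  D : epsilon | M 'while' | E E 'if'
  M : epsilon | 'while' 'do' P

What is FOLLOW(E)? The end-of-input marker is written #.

In K : E :=: add FIRST(:=) = { := }.
In D : E E 'if': add FIRST(E 'if') = { 'do', 'if', 'while', num }.
In D : E E 'if': add FIRST('if') = { 'if' }.
Union: FOLLOW(E) = { 'do', 'if', 'while', :=, num }.

{ 'do', 'if', 'while', :=, num }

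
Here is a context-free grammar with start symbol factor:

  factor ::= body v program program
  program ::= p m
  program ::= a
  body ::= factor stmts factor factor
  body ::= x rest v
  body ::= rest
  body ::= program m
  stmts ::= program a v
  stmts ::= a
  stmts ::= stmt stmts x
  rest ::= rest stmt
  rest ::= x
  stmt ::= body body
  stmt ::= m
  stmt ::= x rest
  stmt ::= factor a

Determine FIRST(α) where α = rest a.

Add FIRST(rest) = { x }; rest is not nullable, stop.

{ x }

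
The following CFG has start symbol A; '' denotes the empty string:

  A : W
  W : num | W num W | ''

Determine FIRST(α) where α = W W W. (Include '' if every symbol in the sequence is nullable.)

Add FIRST(W)\{''} = { num }; W is nullable, continue.
Add FIRST(W)\{''} = { num }; W is nullable, continue.
Add FIRST(W)\{''} = { num }; W is nullable, continue.
Every symbol is nullable, so include ''.

{ num, '' }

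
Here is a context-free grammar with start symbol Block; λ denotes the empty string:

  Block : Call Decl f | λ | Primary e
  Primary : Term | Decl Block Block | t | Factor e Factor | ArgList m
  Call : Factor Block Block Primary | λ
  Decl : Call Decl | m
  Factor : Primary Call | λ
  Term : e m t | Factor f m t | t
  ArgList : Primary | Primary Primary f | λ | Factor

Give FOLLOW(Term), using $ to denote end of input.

{ e, f, m, t }

In Primary : Term: Term is at the end, add FOLLOW(Primary) = { e, f, m, t }.
Union: FOLLOW(Term) = { e, f, m, t }.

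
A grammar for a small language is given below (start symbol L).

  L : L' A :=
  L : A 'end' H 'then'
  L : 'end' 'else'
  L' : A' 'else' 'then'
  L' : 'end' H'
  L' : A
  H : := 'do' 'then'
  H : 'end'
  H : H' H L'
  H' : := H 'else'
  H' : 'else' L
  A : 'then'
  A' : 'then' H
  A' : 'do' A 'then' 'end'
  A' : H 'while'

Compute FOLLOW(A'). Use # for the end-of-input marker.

In L' : A' 'else' 'then': add FIRST('else' 'then') = { 'else' }.
Union: FOLLOW(A') = { 'else' }.

{ 'else' }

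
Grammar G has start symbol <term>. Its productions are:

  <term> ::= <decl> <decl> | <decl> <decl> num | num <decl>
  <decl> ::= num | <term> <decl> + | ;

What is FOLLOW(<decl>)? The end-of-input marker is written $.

{ $, +, ;, num }

In <term> ::= <decl> <decl>: add FIRST(<decl>) = { ;, num }.
In <term> ::= <decl> <decl>: <decl> is at the end, add FOLLOW(<term>) = { $, ;, num }.
In <term> ::= <decl> <decl> num: add FIRST(<decl> num) = { ;, num }.
In <term> ::= <decl> <decl> num: add FIRST(num) = { num }.
In <term> ::= num <decl>: <decl> is at the end, add FOLLOW(<term>) = { $, ;, num }.
In <decl> ::= <term> <decl> +: add FIRST(+) = { + }.
Union: FOLLOW(<decl>) = { $, +, ;, num }.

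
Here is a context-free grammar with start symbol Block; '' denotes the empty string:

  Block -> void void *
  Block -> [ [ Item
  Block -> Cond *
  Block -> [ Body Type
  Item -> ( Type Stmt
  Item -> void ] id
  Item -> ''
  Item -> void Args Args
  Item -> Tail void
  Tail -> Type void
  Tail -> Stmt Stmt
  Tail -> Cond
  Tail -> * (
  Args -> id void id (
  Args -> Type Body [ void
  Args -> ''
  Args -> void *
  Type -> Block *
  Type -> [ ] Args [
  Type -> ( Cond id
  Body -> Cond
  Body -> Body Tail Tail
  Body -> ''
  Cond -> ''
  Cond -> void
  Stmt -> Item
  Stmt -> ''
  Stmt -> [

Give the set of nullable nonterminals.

Directly nullable (have an ''-production): Item, Args, Body, Cond, Stmt.
Tail -> Stmt Stmt with every symbol nullable, so Tail is nullable.
No other nonterminal has a production whose RHS symbols are all nullable.

{ Args, Body, Cond, Item, Stmt, Tail }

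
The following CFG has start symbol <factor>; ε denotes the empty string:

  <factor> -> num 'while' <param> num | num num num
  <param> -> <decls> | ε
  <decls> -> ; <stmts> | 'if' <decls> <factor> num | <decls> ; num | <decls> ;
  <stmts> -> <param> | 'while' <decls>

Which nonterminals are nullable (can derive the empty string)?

{ <param>, <stmts> }

Directly nullable (have an ε-production): <param>.
<stmts> -> <param> with every symbol nullable, so <stmts> is nullable.
No other nonterminal has a production whose RHS symbols are all nullable.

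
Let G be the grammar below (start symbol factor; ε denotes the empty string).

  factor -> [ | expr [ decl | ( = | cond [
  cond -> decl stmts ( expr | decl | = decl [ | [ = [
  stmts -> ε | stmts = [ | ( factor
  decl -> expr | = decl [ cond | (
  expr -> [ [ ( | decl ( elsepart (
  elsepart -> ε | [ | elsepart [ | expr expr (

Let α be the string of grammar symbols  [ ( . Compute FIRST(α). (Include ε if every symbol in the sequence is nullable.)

{ [ }

[ is a terminal; add {[} and stop.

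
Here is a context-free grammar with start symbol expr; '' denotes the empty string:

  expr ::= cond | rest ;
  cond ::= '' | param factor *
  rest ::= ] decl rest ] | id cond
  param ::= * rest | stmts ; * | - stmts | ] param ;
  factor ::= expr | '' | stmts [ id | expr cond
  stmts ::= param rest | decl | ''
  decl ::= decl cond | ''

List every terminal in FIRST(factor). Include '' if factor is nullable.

From factor ::= expr: add FIRST(expr) = { *, -, ;, ], id, '' } (including '' since expr is nullable).
factor ::= '' contributes ''.
From factor ::= stmts [ id: stmts nullable, take FIRST(stmts) ∪ {[} = { *, -, ;, [, ] }.
From factor ::= expr cond: expr, cond nullable, take FIRST(expr) ∪ FIRST(cond) = { *, -, ;, ], id }; also '' since the whole RHS is nullable.
Union: FIRST(factor) = { *, -, ;, [, ], id, '' }.

{ *, -, ;, [, ], id, '' }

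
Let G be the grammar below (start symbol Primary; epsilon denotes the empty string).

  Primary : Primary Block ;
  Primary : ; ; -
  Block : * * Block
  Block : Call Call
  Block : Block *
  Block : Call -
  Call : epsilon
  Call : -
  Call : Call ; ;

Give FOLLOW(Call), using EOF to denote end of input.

{ *, -, ; }

In Block : Call Call: add FIRST(Call)\{epsilon} = { -, ; }.
  Since Call is nullable, also add FOLLOW(Block) = { *, ; }.
In Block : Call Call: Call is at the end, add FOLLOW(Block) = { *, ; }.
In Block : Call -: add FIRST(-) = { - }.
In Call : Call ; ;: add FIRST(; ;) = { ; }.
Union: FOLLOW(Call) = { *, -, ; }.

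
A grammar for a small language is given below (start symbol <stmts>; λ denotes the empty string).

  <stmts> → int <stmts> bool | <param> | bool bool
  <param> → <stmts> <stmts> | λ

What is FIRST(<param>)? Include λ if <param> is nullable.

{ bool, int, λ }

From <param> → <stmts> <stmts>: <stmts>, <stmts> nullable, take FIRST(<stmts>) ∪ FIRST(<stmts>) = { bool, int }; also λ since the whole RHS is nullable.
<param> → λ contributes λ.
Union: FIRST(<param>) = { bool, int, λ }.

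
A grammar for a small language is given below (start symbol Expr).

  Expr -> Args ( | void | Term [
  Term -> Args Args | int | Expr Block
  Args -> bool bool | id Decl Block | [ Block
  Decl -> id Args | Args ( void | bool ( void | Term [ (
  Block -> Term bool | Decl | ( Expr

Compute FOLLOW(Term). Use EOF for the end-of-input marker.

{ [, bool }

In Expr -> Term [: add FIRST([) = { [ }.
In Decl -> Term [ (: add FIRST([ () = { [ }.
In Block -> Term bool: add FIRST(bool) = { bool }.
Union: FOLLOW(Term) = { [, bool }.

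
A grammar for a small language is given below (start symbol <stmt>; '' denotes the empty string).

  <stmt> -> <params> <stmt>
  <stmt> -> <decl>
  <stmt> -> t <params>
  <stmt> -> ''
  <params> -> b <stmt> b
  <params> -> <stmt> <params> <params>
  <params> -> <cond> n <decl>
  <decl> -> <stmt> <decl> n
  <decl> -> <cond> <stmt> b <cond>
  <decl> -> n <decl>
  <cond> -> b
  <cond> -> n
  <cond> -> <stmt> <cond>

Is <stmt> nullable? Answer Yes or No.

<stmt> has an ''-production, so <stmt> ⇒ ''.

Yes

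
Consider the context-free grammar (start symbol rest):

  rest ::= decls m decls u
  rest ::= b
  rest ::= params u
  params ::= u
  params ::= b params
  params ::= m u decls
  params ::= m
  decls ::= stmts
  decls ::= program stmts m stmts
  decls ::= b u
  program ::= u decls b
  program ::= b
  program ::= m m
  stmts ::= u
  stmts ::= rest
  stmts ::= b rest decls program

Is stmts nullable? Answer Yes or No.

No nonterminal in this grammar is nullable.
No production of stmts has an RHS whose symbols are all nullable, so stmts is not nullable.

No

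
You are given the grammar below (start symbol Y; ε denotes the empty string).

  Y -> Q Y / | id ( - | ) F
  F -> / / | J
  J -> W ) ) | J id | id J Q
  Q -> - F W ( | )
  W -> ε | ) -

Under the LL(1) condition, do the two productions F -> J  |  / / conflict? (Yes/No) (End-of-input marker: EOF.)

No

FIRST(J) = { ), id } and FIRST(/ /) = { / }.
The FIRST sets are disjoint and neither alternative is nullable — no conflict.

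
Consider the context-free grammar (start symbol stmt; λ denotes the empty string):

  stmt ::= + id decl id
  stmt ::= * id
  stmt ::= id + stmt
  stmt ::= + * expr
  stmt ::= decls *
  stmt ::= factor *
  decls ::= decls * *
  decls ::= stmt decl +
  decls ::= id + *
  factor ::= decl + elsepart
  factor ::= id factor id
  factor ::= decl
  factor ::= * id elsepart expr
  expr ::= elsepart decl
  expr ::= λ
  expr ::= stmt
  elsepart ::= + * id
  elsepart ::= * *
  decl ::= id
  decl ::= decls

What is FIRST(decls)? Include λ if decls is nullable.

{ *, +, id }

From decls ::= decls * *: add FIRST(decls) = { *, +, id }.
From decls ::= stmt decl +: add FIRST(stmt) = { *, +, id }.
decls ::= id + * contributes {id}.
Union: FIRST(decls) = { *, +, id }.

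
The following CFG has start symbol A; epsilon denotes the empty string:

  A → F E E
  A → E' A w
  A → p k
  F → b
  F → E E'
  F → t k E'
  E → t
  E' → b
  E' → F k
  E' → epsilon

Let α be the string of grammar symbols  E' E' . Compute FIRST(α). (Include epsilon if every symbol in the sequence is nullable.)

{ b, t, epsilon }

Add FIRST(E')\{epsilon} = { b, t }; E' is nullable, continue.
Add FIRST(E')\{epsilon} = { b, t }; E' is nullable, continue.
Every symbol is nullable, so include epsilon.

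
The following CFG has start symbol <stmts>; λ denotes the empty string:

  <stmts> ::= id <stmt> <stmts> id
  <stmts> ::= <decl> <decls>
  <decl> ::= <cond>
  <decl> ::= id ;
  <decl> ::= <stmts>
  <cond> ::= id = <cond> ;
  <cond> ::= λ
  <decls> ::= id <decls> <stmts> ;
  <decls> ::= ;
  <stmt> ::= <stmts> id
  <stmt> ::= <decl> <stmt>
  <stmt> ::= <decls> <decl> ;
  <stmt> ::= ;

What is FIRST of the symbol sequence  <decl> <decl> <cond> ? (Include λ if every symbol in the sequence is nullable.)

Add FIRST(<decl>)\{λ} = { ;, id }; <decl> is nullable, continue.
Add FIRST(<decl>)\{λ} = { ;, id }; <decl> is nullable, continue.
Add FIRST(<cond>)\{λ} = { id }; <cond> is nullable, continue.
Every symbol is nullable, so include λ.

{ ;, id, λ }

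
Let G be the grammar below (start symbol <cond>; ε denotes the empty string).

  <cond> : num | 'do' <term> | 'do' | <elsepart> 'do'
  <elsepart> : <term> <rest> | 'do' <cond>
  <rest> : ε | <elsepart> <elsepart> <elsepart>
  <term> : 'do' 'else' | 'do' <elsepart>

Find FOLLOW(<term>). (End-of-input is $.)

{ $, 'do' }

In <cond> : 'do' <term>: <term> is at the end, add FOLLOW(<cond>) = { $, 'do' }.
In <elsepart> : <term> <rest>: add FIRST(<rest>)\{ε} = { 'do' }.
  Since <rest> is nullable, also add FOLLOW(<elsepart>) = { $, 'do' }.
Union: FOLLOW(<term>) = { $, 'do' }.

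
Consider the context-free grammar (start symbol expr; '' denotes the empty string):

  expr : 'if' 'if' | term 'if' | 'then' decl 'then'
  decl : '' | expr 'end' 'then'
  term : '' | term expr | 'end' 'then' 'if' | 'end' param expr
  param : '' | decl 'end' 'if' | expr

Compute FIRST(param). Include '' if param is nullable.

{ 'end', 'if', 'then', '' }

param : '' contributes ''.
From param : decl 'end' 'if': decl nullable, take FIRST(decl) ∪ {'end'} = { 'end', 'if', 'then' }.
From param : expr: add FIRST(expr) = { 'end', 'if', 'then' }.
Union: FIRST(param) = { 'end', 'if', 'then', '' }.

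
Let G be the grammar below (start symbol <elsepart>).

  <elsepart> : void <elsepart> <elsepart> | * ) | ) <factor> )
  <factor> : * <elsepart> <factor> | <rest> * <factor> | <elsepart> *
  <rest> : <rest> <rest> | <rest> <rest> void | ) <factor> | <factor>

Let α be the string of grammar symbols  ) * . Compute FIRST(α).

{ ) }

) is a terminal; add {)} and stop.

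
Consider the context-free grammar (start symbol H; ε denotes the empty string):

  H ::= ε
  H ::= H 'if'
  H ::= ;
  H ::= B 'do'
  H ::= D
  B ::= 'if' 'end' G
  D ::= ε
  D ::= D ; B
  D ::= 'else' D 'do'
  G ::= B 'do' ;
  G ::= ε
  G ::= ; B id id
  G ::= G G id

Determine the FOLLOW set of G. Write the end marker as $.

{ $, 'do', 'if', ;, id }

In B ::= 'if' 'end' G: G is at the end, add FOLLOW(B) = { $, 'do', 'if', ;, id }.
In G ::= G G id: add FIRST(G id) = { 'if', ;, id }.
In G ::= G G id: add FIRST(id) = { id }.
Union: FOLLOW(G) = { $, 'do', 'if', ;, id }.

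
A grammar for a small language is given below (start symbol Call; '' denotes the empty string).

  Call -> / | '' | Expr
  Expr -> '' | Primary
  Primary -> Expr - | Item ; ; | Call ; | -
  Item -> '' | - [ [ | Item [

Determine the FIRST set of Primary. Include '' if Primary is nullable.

From Primary -> Expr -: Expr nullable, take FIRST(Expr) ∪ {-} = { -, /, ;, [ }.
From Primary -> Item ; ;: Item nullable, take FIRST(Item) ∪ {;} = { -, ;, [ }.
From Primary -> Call ;: Call nullable, take FIRST(Call) ∪ {;} = { -, /, ;, [ }.
Primary -> - contributes {-}.
Union: FIRST(Primary) = { -, /, ;, [ }.

{ -, /, ;, [ }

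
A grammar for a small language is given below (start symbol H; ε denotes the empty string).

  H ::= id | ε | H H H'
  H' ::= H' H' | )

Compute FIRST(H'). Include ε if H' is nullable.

{ ) }

From H' ::= H' H': add FIRST(H') = { ) }.
H' ::= ) contributes {)}.
Union: FIRST(H') = { ) }.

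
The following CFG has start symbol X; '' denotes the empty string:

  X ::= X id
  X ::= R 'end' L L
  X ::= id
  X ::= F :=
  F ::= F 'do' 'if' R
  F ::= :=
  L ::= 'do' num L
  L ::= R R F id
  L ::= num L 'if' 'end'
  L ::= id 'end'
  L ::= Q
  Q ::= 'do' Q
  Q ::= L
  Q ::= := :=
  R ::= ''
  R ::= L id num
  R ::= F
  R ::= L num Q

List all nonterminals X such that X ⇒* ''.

Directly nullable (have an ''-production): R.
No other nonterminal has a production whose RHS symbols are all nullable.

{ R }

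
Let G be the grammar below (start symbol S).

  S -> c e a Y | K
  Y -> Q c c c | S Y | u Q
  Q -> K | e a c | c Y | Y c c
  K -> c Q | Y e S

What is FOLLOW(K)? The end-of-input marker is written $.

{ $, c, e, u }

In S -> K: K is at the end, add FOLLOW(S) = { $, c, e, u }.
In Q -> K: K is at the end, add FOLLOW(Q) = { $, c, e, u }.
Union: FOLLOW(K) = { $, c, e, u }.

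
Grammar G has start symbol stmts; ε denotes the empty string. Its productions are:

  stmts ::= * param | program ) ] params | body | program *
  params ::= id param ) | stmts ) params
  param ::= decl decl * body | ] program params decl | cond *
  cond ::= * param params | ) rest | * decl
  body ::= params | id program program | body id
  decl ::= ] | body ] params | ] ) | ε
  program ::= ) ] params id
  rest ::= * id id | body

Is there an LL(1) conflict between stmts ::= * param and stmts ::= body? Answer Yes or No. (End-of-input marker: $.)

Yes

FIRST(* param) = { * } and FIRST(body) = { ), *, id }.
Both contain *, so the two alternatives are not disjoint — LL(1) conflict.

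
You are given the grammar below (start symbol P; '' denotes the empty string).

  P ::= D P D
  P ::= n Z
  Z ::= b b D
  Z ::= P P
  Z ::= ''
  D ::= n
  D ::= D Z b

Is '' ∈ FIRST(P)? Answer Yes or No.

No

Nullable nonterminals: Z.
No production of P has an RHS whose symbols are all nullable, so P is not nullable.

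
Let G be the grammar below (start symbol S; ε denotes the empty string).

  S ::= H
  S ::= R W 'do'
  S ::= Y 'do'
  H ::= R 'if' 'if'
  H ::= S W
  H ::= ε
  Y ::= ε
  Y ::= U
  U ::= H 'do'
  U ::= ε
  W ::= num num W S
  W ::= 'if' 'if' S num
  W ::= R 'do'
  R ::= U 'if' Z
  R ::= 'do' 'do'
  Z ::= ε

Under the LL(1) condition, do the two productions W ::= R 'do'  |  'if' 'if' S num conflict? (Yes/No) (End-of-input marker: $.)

Yes

FIRST(R 'do') = { 'do', 'if', num } and FIRST('if' 'if' S num) = { 'if' }.
Both contain 'if', so the two alternatives are not disjoint — LL(1) conflict.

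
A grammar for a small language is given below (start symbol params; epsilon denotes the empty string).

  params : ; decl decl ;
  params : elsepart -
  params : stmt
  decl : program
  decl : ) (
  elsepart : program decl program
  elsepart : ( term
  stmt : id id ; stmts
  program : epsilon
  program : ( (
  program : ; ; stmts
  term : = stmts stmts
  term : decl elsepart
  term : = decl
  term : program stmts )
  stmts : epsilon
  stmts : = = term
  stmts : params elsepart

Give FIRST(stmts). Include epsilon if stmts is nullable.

{ (, ), -, ;, =, id, epsilon }

stmts : epsilon contributes epsilon.
stmts : = = term contributes {=}.
From stmts : params elsepart: add FIRST(params) = { (, ), -, ;, id }.
Union: FIRST(stmts) = { (, ), -, ;, =, id, epsilon }.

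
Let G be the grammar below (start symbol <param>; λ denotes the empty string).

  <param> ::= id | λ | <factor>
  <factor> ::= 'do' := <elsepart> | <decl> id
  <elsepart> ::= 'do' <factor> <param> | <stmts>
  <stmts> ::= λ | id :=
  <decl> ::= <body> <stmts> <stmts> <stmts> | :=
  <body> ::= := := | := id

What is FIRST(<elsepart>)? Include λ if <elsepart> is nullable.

<elsepart> ::= 'do' <factor> <param> contributes {'do'}.
From <elsepart> ::= <stmts>: add FIRST(<stmts>) = { id, λ } (including λ since <stmts> is nullable).
Union: FIRST(<elsepart>) = { 'do', id, λ }.

{ 'do', id, λ }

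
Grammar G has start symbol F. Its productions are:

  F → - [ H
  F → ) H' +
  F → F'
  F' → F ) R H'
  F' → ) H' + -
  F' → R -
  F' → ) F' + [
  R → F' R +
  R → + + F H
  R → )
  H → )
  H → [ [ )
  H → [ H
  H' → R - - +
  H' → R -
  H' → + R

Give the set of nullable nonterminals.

{ } (none)

No nonterminal has an empty production or an RHS whose symbols are all nullable.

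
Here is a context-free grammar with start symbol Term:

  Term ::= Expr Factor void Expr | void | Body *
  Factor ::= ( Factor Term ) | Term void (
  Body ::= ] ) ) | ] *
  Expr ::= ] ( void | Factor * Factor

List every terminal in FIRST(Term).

{ (, ], void }

From Term ::= Expr Factor void Expr: add FIRST(Expr) = { (, ], void }.
Term ::= void contributes {void}.
From Term ::= Body *: add FIRST(Body) = { ] }.
Union: FIRST(Term) = { (, ], void }.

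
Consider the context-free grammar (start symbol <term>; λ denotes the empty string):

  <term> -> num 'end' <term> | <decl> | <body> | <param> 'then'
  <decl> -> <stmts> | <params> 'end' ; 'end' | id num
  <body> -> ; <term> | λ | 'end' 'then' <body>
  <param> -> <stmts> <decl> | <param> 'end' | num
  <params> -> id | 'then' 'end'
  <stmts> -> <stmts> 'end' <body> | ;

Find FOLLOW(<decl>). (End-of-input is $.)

{ $, 'end', 'then', ;, id }

In <term> -> <decl>: <decl> is at the end, add FOLLOW(<term>) = { $, 'end', 'then', ;, id }.
In <param> -> <stmts> <decl>: <decl> is at the end, add FOLLOW(<param>) = { 'end', 'then' }.
Union: FOLLOW(<decl>) = { $, 'end', 'then', ;, id }.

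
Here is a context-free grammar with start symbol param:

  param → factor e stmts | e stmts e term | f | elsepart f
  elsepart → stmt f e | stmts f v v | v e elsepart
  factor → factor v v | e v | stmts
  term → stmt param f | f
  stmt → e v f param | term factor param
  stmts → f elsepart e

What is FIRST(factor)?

{ e, f }

From factor → factor v v: add FIRST(factor) = { e, f }.
factor → e v contributes {e}.
From factor → stmts: add FIRST(stmts) = { f }.
Union: FIRST(factor) = { e, f }.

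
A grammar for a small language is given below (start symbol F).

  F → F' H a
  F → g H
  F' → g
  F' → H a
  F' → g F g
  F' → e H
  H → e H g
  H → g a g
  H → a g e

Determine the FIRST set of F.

{ a, e, g }

From F → F' H a: add FIRST(F') = { a, e, g }.
F → g H contributes {g}.
Union: FIRST(F) = { a, e, g }.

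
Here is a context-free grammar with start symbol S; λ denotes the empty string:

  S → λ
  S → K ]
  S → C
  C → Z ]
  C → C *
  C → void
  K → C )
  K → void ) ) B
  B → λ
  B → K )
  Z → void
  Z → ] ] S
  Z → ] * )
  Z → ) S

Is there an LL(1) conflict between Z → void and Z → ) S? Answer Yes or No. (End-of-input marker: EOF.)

FIRST(void) = { void } and FIRST() S) = { ) }.
The FIRST sets are disjoint and neither alternative is nullable — no conflict.

No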